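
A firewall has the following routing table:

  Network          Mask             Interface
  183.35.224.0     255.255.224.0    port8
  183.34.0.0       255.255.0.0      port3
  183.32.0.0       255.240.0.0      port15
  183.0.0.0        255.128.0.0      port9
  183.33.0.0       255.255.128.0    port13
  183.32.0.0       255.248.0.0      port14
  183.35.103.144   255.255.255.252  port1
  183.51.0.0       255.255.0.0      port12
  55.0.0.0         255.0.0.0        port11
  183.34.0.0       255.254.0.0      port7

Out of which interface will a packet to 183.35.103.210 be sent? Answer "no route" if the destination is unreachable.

port7

Routes whose prefix contains 183.35.103.210:
  183.0.0.0/9 (183.0.0.0 - 183.127.255.255) -> port9
  183.32.0.0/12 (183.32.0.0 - 183.47.255.255) -> port15
  183.32.0.0/13 (183.32.0.0 - 183.39.255.255) -> port14
  183.34.0.0/15 (183.34.0.0 - 183.35.255.255) -> port7
More-specific entries that do NOT match:
  183.35.103.144/30 (183.35.103.144 - 183.35.103.147) does not contain 183.35.103.210
  183.35.224.0/19 (183.35.224.0 - 183.35.255.255) does not contain 183.35.103.210
  183.33.0.0/17 (183.33.0.0 - 183.33.127.255) does not contain 183.35.103.210
  183.34.0.0/16 (183.34.0.0 - 183.34.255.255) does not contain 183.35.103.210
  183.51.0.0/16 (183.51.0.0 - 183.51.255.255) does not contain 183.35.103.210
Longest matching prefix is /15 -> interface port7.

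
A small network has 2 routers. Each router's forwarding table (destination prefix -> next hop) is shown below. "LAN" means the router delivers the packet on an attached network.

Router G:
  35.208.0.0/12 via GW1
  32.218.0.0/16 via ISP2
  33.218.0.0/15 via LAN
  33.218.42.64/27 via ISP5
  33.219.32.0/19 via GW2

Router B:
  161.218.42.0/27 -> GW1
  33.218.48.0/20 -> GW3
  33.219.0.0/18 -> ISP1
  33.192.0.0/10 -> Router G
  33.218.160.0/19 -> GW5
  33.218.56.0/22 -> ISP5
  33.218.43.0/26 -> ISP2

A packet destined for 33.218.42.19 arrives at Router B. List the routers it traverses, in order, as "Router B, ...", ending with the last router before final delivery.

At Router B: longest match for 33.218.42.19 is 33.192.0.0/10 -> Router G
At Router G: longest match for 33.218.42.19 is 33.218.0.0/15 -> LAN

Router B, Router G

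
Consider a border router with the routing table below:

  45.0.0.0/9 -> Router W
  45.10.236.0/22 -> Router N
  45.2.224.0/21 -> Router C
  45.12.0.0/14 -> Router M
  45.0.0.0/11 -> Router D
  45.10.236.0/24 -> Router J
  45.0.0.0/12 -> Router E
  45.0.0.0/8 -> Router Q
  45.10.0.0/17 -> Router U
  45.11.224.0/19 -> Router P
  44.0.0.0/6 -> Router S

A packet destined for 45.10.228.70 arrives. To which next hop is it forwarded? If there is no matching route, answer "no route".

Router E

Routes whose prefix contains 45.10.228.70:
  44.0.0.0/6 (44.0.0.0 - 47.255.255.255) -> Router S
  45.0.0.0/8 (45.0.0.0 - 45.255.255.255) -> Router Q
  45.0.0.0/9 (45.0.0.0 - 45.127.255.255) -> Router W
  45.0.0.0/11 (45.0.0.0 - 45.31.255.255) -> Router D
  45.0.0.0/12 (45.0.0.0 - 45.15.255.255) -> Router E
More-specific entries that do NOT match:
  45.10.236.0/24 (45.10.236.0 - 45.10.236.255) does not contain 45.10.228.70
  45.10.236.0/22 (45.10.236.0 - 45.10.239.255) does not contain 45.10.228.70
  45.2.224.0/21 (45.2.224.0 - 45.2.231.255) does not contain 45.10.228.70
  45.11.224.0/19 (45.11.224.0 - 45.11.255.255) does not contain 45.10.228.70
  45.10.0.0/17 (45.10.0.0 - 45.10.127.255) does not contain 45.10.228.70
  45.12.0.0/14 (45.12.0.0 - 45.15.255.255) does not contain 45.10.228.70
Longest matching prefix is /12 -> next hop Router E.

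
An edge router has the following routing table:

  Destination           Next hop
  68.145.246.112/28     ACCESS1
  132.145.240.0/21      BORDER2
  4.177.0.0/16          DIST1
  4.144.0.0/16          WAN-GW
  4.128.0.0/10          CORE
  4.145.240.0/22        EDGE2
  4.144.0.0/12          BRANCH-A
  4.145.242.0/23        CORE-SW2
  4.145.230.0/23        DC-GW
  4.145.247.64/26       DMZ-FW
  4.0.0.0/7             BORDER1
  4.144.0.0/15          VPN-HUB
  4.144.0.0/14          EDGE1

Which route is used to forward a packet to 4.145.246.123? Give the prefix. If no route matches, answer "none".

Entries matching 4.145.246.123:
  4.0.0.0/7 (4.0.0.0 - 5.255.255.255)
  4.128.0.0/10 (4.128.0.0 - 4.191.255.255)
  4.144.0.0/12 (4.144.0.0 - 4.159.255.255)
  4.144.0.0/14 (4.144.0.0 - 4.147.255.255)
  4.144.0.0/15 (4.144.0.0 - 4.145.255.255)
Most specific is 4.144.0.0/15.

4.144.0.0/15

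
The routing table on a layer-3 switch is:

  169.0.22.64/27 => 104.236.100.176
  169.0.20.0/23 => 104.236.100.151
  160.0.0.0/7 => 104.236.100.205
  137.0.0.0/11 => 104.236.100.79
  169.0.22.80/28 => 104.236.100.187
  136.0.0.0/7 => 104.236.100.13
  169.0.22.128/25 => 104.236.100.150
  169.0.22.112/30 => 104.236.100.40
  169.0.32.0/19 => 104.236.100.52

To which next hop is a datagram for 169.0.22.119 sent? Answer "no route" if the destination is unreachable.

No entry's prefix contains 169.0.22.119; there is no default route.

no route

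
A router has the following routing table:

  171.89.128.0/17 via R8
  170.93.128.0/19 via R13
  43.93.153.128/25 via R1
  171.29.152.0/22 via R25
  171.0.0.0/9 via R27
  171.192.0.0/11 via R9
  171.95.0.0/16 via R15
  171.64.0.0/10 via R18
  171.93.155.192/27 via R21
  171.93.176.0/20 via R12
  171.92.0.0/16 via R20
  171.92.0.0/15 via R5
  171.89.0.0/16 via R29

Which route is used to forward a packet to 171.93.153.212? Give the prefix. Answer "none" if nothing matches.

Entries matching 171.93.153.212:
  171.0.0.0/9 (171.0.0.0 - 171.127.255.255)
  171.64.0.0/10 (171.64.0.0 - 171.127.255.255)
  171.92.0.0/15 (171.92.0.0 - 171.93.255.255)
Most specific is 171.92.0.0/15.

171.92.0.0/15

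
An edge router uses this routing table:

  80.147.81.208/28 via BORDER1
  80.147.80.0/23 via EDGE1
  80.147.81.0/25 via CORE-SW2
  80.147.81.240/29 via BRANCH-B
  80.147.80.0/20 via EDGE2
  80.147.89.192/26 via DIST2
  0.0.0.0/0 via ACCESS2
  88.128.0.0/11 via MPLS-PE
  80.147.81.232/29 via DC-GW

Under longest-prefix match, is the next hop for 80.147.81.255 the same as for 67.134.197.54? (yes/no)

no

80.147.81.255: longest match 80.147.80.0/23 -> EDGE1
67.134.197.54: longest match 0.0.0.0/0 -> ACCESS2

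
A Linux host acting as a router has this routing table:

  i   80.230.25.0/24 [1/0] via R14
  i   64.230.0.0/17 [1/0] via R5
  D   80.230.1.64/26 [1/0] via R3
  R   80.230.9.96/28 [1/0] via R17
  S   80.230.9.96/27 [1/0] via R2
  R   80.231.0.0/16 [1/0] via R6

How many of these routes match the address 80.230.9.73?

No listed prefix contains 80.230.9.73.
Total matching entries: 0.

0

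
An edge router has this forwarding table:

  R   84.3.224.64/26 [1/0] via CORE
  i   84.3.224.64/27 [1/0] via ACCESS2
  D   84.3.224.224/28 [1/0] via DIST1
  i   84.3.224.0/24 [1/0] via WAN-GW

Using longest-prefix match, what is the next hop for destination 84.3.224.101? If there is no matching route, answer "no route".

CORE

Routes whose prefix contains 84.3.224.101:
  84.3.224.0/24 (84.3.224.0 - 84.3.224.255) -> WAN-GW
  84.3.224.64/26 (84.3.224.64 - 84.3.224.127) -> CORE
More-specific entries that do NOT match:
  84.3.224.224/28 (84.3.224.224 - 84.3.224.239) does not contain 84.3.224.101
  84.3.224.64/27 (84.3.224.64 - 84.3.224.95) does not contain 84.3.224.101
Longest matching prefix is /26 -> next hop CORE.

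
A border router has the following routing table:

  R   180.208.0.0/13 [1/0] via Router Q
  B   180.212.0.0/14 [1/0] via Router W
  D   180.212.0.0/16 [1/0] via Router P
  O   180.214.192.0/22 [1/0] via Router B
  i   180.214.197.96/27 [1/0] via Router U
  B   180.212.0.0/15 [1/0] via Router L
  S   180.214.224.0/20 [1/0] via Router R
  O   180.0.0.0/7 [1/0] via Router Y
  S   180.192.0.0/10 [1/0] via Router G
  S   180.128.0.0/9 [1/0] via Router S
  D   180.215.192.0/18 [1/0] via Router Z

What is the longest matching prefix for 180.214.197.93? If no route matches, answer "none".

Entries matching 180.214.197.93:
  180.0.0.0/7 (180.0.0.0 - 181.255.255.255)
  180.128.0.0/9 (180.128.0.0 - 180.255.255.255)
  180.192.0.0/10 (180.192.0.0 - 180.255.255.255)
  180.208.0.0/13 (180.208.0.0 - 180.215.255.255)
  180.212.0.0/14 (180.212.0.0 - 180.215.255.255)
Most specific is 180.212.0.0/14.

180.212.0.0/14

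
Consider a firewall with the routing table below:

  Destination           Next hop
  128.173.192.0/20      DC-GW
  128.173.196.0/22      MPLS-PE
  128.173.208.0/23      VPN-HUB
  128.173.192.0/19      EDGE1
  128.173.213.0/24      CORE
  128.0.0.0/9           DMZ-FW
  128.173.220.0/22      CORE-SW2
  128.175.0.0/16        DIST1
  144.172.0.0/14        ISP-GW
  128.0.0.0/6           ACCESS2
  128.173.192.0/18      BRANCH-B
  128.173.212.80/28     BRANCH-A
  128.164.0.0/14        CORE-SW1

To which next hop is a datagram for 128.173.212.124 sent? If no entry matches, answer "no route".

EDGE1

Routes whose prefix contains 128.173.212.124:
  128.0.0.0/6 (128.0.0.0 - 131.255.255.255) -> ACCESS2
  128.173.192.0/18 (128.173.192.0 - 128.173.255.255) -> BRANCH-B
  128.173.192.0/19 (128.173.192.0 - 128.173.223.255) -> EDGE1
More-specific entries that do NOT match:
  128.173.212.80/28 (128.173.212.80 - 128.173.212.95) does not contain 128.173.212.124
  128.173.213.0/24 (128.173.213.0 - 128.173.213.255) does not contain 128.173.212.124
  128.173.208.0/23 (128.173.208.0 - 128.173.209.255) does not contain 128.173.212.124
  128.173.196.0/22 (128.173.196.0 - 128.173.199.255) does not contain 128.173.212.124
  128.173.220.0/22 (128.173.220.0 - 128.173.223.255) does not contain 128.173.212.124
  128.173.192.0/20 (128.173.192.0 - 128.173.207.255) does not contain 128.173.212.124
Longest matching prefix is /19 -> next hop EDGE1.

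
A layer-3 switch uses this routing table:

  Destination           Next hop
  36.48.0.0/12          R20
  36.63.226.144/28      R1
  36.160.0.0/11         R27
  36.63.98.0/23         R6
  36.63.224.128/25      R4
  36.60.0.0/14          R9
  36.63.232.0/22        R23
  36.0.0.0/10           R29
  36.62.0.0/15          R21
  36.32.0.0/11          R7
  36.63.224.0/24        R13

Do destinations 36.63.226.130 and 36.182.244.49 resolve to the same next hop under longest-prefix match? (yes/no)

no

36.63.226.130: longest match 36.62.0.0/15 -> R21
36.182.244.49: longest match 36.160.0.0/11 -> R27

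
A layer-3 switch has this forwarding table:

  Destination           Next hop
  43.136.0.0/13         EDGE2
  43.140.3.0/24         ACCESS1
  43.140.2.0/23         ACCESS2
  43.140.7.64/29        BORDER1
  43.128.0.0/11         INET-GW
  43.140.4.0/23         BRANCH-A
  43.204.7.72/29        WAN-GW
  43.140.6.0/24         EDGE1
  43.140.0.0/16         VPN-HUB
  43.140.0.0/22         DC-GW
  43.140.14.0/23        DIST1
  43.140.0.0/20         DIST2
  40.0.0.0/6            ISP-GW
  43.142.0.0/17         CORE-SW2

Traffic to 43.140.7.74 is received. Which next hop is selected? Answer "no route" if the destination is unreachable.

DIST2

Routes whose prefix contains 43.140.7.74:
  40.0.0.0/6 (40.0.0.0 - 43.255.255.255) -> ISP-GW
  43.128.0.0/11 (43.128.0.0 - 43.159.255.255) -> INET-GW
  43.136.0.0/13 (43.136.0.0 - 43.143.255.255) -> EDGE2
  43.140.0.0/16 (43.140.0.0 - 43.140.255.255) -> VPN-HUB
  43.140.0.0/20 (43.140.0.0 - 43.140.15.255) -> DIST2
More-specific entries that do NOT match:
  43.140.7.64/29 (43.140.7.64 - 43.140.7.71) does not contain 43.140.7.74
  43.204.7.72/29 (43.204.7.72 - 43.204.7.79) does not contain 43.140.7.74
  43.140.3.0/24 (43.140.3.0 - 43.140.3.255) does not contain 43.140.7.74
  43.140.6.0/24 (43.140.6.0 - 43.140.6.255) does not contain 43.140.7.74
  43.140.2.0/23 (43.140.2.0 - 43.140.3.255) does not contain 43.140.7.74
  43.140.4.0/23 (43.140.4.0 - 43.140.5.255) does not contain 43.140.7.74
  43.140.14.0/23 (43.140.14.0 - 43.140.15.255) does not contain 43.140.7.74
  43.140.0.0/22 (43.140.0.0 - 43.140.3.255) does not contain 43.140.7.74
Longest matching prefix is /20 -> next hop DIST2.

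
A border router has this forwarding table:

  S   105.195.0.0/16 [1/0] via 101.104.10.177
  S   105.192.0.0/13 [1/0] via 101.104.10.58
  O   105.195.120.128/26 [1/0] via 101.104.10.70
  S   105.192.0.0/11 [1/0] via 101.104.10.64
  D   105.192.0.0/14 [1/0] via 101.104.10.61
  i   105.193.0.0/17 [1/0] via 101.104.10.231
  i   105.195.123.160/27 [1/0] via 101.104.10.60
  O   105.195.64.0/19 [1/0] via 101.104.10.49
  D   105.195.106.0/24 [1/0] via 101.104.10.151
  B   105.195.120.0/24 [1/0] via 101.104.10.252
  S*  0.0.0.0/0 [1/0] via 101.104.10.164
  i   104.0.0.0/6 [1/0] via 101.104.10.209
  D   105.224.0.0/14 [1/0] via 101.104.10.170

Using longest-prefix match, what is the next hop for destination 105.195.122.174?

101.104.10.177

Routes whose prefix contains 105.195.122.174:
  0.0.0.0/0 (default, matches everything) -> 101.104.10.164
  104.0.0.0/6 (104.0.0.0 - 107.255.255.255) -> 101.104.10.209
  105.192.0.0/11 (105.192.0.0 - 105.223.255.255) -> 101.104.10.64
  105.192.0.0/13 (105.192.0.0 - 105.199.255.255) -> 101.104.10.58
  105.192.0.0/14 (105.192.0.0 - 105.195.255.255) -> 101.104.10.61
  105.195.0.0/16 (105.195.0.0 - 105.195.255.255) -> 101.104.10.177
More-specific entries that do NOT match:
  105.195.123.160/27 (105.195.123.160 - 105.195.123.191) does not contain 105.195.122.174
  105.195.120.128/26 (105.195.120.128 - 105.195.120.191) does not contain 105.195.122.174
  105.195.106.0/24 (105.195.106.0 - 105.195.106.255) does not contain 105.195.122.174
  105.195.120.0/24 (105.195.120.0 - 105.195.120.255) does not contain 105.195.122.174
  105.195.64.0/19 (105.195.64.0 - 105.195.95.255) does not contain 105.195.122.174
  105.193.0.0/17 (105.193.0.0 - 105.193.127.255) does not contain 105.195.122.174
Longest matching prefix is /16 -> next hop 101.104.10.177.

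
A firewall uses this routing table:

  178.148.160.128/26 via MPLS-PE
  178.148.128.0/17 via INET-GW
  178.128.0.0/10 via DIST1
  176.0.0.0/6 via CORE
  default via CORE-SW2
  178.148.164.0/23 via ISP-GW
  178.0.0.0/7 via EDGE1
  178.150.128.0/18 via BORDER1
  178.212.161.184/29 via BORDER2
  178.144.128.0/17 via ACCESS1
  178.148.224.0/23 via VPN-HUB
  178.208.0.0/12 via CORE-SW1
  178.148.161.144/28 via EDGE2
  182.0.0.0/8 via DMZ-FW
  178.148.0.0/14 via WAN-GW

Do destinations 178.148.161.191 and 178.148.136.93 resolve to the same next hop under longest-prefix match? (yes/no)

178.148.161.191: longest match 178.148.128.0/17 -> INET-GW
178.148.136.93: longest match 178.148.128.0/17 -> INET-GW

yes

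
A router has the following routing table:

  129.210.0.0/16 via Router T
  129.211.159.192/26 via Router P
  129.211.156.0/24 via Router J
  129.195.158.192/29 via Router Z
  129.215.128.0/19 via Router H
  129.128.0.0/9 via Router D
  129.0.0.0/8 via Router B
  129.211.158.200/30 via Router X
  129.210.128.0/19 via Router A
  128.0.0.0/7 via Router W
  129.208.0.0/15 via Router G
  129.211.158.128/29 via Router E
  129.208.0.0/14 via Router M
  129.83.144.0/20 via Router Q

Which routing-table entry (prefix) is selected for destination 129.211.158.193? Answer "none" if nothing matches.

Entries matching 129.211.158.193:
  128.0.0.0/7 (128.0.0.0 - 129.255.255.255)
  129.0.0.0/8 (129.0.0.0 - 129.255.255.255)
  129.128.0.0/9 (129.128.0.0 - 129.255.255.255)
  129.208.0.0/14 (129.208.0.0 - 129.211.255.255)
Most specific is 129.208.0.0/14.

129.208.0.0/14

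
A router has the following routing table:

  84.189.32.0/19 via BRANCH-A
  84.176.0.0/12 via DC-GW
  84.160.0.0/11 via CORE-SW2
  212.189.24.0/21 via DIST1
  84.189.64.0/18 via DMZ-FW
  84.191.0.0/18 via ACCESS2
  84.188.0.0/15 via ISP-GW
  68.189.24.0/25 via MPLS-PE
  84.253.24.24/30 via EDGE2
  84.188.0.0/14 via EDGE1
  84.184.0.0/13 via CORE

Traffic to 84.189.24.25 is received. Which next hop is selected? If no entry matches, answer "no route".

ISP-GW

Routes whose prefix contains 84.189.24.25:
  84.160.0.0/11 (84.160.0.0 - 84.191.255.255) -> CORE-SW2
  84.176.0.0/12 (84.176.0.0 - 84.191.255.255) -> DC-GW
  84.184.0.0/13 (84.184.0.0 - 84.191.255.255) -> CORE
  84.188.0.0/14 (84.188.0.0 - 84.191.255.255) -> EDGE1
  84.188.0.0/15 (84.188.0.0 - 84.189.255.255) -> ISP-GW
More-specific entries that do NOT match:
  84.253.24.24/30 (84.253.24.24 - 84.253.24.27) does not contain 84.189.24.25
  68.189.24.0/25 (68.189.24.0 - 68.189.24.127) does not contain 84.189.24.25
  212.189.24.0/21 (212.189.24.0 - 212.189.31.255) does not contain 84.189.24.25
  84.189.32.0/19 (84.189.32.0 - 84.189.63.255) does not contain 84.189.24.25
  84.189.64.0/18 (84.189.64.0 - 84.189.127.255) does not contain 84.189.24.25
  84.191.0.0/18 (84.191.0.0 - 84.191.63.255) does not contain 84.189.24.25
Longest matching prefix is /15 -> next hop ISP-GW.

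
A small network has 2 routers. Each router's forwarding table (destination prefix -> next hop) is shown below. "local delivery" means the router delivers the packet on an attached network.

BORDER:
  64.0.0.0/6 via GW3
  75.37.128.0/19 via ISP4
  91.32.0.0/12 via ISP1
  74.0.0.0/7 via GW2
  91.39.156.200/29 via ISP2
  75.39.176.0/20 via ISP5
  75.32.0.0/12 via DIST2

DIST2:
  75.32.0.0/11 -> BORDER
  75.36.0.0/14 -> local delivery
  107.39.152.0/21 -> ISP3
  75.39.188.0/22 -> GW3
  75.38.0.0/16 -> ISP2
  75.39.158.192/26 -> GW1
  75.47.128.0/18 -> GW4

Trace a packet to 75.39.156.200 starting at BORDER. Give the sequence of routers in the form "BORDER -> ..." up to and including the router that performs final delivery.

BORDER -> DIST2

At BORDER: longest match for 75.39.156.200 is 75.32.0.0/12 -> DIST2
At DIST2: longest match for 75.39.156.200 is 75.36.0.0/14 -> local delivery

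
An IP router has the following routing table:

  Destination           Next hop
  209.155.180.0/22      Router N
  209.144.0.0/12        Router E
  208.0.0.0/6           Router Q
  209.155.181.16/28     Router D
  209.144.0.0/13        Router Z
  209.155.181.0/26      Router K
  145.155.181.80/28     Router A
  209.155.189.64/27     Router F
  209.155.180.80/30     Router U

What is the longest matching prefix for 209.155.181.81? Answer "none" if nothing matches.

Entries matching 209.155.181.81:
  208.0.0.0/6 (208.0.0.0 - 211.255.255.255)
  209.144.0.0/12 (209.144.0.0 - 209.159.255.255)
  209.155.180.0/22 (209.155.180.0 - 209.155.183.255)
Most specific is 209.155.180.0/22.

209.155.180.0/22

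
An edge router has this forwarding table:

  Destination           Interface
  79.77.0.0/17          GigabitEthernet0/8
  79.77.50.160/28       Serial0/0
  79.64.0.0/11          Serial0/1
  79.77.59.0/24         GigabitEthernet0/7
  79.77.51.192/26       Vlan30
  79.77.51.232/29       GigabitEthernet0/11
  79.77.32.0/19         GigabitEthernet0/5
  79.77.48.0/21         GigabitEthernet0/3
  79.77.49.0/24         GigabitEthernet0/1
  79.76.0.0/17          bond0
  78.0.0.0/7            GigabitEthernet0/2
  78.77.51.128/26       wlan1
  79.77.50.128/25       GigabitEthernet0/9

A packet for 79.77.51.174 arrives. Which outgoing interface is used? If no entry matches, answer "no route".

GigabitEthernet0/3

Routes whose prefix contains 79.77.51.174:
  78.0.0.0/7 (78.0.0.0 - 79.255.255.255) -> GigabitEthernet0/2
  79.64.0.0/11 (79.64.0.0 - 79.95.255.255) -> Serial0/1
  79.77.0.0/17 (79.77.0.0 - 79.77.127.255) -> GigabitEthernet0/8
  79.77.32.0/19 (79.77.32.0 - 79.77.63.255) -> GigabitEthernet0/5
  79.77.48.0/21 (79.77.48.0 - 79.77.55.255) -> GigabitEthernet0/3
More-specific entries that do NOT match:
  79.77.51.232/29 (79.77.51.232 - 79.77.51.239) does not contain 79.77.51.174
  79.77.50.160/28 (79.77.50.160 - 79.77.50.175) does not contain 79.77.51.174
  79.77.51.192/26 (79.77.51.192 - 79.77.51.255) does not contain 79.77.51.174
  78.77.51.128/26 (78.77.51.128 - 78.77.51.191) does not contain 79.77.51.174
  79.77.50.128/25 (79.77.50.128 - 79.77.50.255) does not contain 79.77.51.174
  79.77.59.0/24 (79.77.59.0 - 79.77.59.255) does not contain 79.77.51.174
  79.77.49.0/24 (79.77.49.0 - 79.77.49.255) does not contain 79.77.51.174
Longest matching prefix is /21 -> interface GigabitEthernet0/3.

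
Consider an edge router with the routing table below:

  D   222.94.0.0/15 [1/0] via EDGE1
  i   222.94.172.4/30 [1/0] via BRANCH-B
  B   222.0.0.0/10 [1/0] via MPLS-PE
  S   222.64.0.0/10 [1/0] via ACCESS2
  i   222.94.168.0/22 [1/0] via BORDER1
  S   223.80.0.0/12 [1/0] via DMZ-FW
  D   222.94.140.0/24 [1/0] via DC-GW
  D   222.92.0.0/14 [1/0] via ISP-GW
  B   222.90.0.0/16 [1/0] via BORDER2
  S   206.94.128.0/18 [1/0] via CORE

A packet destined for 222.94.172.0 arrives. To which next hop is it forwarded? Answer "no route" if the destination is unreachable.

Routes whose prefix contains 222.94.172.0:
  222.64.0.0/10 (222.64.0.0 - 222.127.255.255) -> ACCESS2
  222.92.0.0/14 (222.92.0.0 - 222.95.255.255) -> ISP-GW
  222.94.0.0/15 (222.94.0.0 - 222.95.255.255) -> EDGE1
More-specific entries that do NOT match:
  222.94.172.4/30 (222.94.172.4 - 222.94.172.7) does not contain 222.94.172.0
  222.94.140.0/24 (222.94.140.0 - 222.94.140.255) does not contain 222.94.172.0
  222.94.168.0/22 (222.94.168.0 - 222.94.171.255) does not contain 222.94.172.0
  206.94.128.0/18 (206.94.128.0 - 206.94.191.255) does not contain 222.94.172.0
  222.90.0.0/16 (222.90.0.0 - 222.90.255.255) does not contain 222.94.172.0
Longest matching prefix is /15 -> next hop EDGE1.

EDGE1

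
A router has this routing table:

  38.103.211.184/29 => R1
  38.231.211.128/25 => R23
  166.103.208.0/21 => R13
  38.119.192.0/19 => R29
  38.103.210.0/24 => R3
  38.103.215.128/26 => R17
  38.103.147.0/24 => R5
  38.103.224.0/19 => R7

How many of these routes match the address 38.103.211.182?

0

No listed prefix contains 38.103.211.182.
Total matching entries: 0.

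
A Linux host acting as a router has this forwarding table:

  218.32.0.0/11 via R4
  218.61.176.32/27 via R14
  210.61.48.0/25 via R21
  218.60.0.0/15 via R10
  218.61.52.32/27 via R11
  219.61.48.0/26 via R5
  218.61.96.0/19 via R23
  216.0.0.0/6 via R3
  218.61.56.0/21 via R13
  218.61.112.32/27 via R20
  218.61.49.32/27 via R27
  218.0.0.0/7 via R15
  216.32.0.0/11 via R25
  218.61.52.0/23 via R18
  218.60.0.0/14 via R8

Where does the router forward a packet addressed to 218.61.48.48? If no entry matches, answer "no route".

R10

Routes whose prefix contains 218.61.48.48:
  216.0.0.0/6 (216.0.0.0 - 219.255.255.255) -> R3
  218.0.0.0/7 (218.0.0.0 - 219.255.255.255) -> R15
  218.32.0.0/11 (218.32.0.0 - 218.63.255.255) -> R4
  218.60.0.0/14 (218.60.0.0 - 218.63.255.255) -> R8
  218.60.0.0/15 (218.60.0.0 - 218.61.255.255) -> R10
More-specific entries that do NOT match:
  218.61.176.32/27 (218.61.176.32 - 218.61.176.63) does not contain 218.61.48.48
  218.61.52.32/27 (218.61.52.32 - 218.61.52.63) does not contain 218.61.48.48
  218.61.112.32/27 (218.61.112.32 - 218.61.112.63) does not contain 218.61.48.48
  218.61.49.32/27 (218.61.49.32 - 218.61.49.63) does not contain 218.61.48.48
  219.61.48.0/26 (219.61.48.0 - 219.61.48.63) does not contain 218.61.48.48
  210.61.48.0/25 (210.61.48.0 - 210.61.48.127) does not contain 218.61.48.48
  218.61.52.0/23 (218.61.52.0 - 218.61.53.255) does not contain 218.61.48.48
  218.61.56.0/21 (218.61.56.0 - 218.61.63.255) does not contain 218.61.48.48
  218.61.96.0/19 (218.61.96.0 - 218.61.127.255) does not contain 218.61.48.48
Longest matching prefix is /15 -> next hop R10.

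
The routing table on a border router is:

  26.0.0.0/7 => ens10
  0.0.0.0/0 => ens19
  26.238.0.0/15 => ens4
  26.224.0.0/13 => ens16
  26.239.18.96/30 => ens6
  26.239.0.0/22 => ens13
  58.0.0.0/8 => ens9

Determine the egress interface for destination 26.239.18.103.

ens4

Routes whose prefix contains 26.239.18.103:
  0.0.0.0/0 (default, matches everything) -> ens19
  26.0.0.0/7 (26.0.0.0 - 27.255.255.255) -> ens10
  26.238.0.0/15 (26.238.0.0 - 26.239.255.255) -> ens4
More-specific entries that do NOT match:
  26.239.18.96/30 (26.239.18.96 - 26.239.18.99) does not contain 26.239.18.103
  26.239.0.0/22 (26.239.0.0 - 26.239.3.255) does not contain 26.239.18.103
Longest matching prefix is /15 -> interface ens4.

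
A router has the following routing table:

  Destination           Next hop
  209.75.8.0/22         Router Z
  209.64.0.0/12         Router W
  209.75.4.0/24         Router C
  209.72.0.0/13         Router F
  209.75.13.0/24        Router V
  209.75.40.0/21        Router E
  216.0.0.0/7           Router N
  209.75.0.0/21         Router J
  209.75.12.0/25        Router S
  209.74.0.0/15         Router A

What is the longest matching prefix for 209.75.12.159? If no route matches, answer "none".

209.74.0.0/15

Entries matching 209.75.12.159:
  209.64.0.0/12 (209.64.0.0 - 209.79.255.255)
  209.72.0.0/13 (209.72.0.0 - 209.79.255.255)
  209.74.0.0/15 (209.74.0.0 - 209.75.255.255)
Most specific is 209.74.0.0/15.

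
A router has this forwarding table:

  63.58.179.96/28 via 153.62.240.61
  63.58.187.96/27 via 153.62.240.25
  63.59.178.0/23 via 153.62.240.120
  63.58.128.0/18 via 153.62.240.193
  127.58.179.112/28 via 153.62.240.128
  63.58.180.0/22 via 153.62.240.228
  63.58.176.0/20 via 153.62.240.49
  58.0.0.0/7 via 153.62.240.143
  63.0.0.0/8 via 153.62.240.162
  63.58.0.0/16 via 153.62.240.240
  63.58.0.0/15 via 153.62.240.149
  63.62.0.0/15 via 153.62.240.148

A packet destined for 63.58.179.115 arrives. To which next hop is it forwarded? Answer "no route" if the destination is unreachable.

153.62.240.49

Routes whose prefix contains 63.58.179.115:
  63.0.0.0/8 (63.0.0.0 - 63.255.255.255) -> 153.62.240.162
  63.58.0.0/15 (63.58.0.0 - 63.59.255.255) -> 153.62.240.149
  63.58.0.0/16 (63.58.0.0 - 63.58.255.255) -> 153.62.240.240
  63.58.128.0/18 (63.58.128.0 - 63.58.191.255) -> 153.62.240.193
  63.58.176.0/20 (63.58.176.0 - 63.58.191.255) -> 153.62.240.49
More-specific entries that do NOT match:
  63.58.179.96/28 (63.58.179.96 - 63.58.179.111) does not contain 63.58.179.115
  127.58.179.112/28 (127.58.179.112 - 127.58.179.127) does not contain 63.58.179.115
  63.58.187.96/27 (63.58.187.96 - 63.58.187.127) does not contain 63.58.179.115
  63.59.178.0/23 (63.59.178.0 - 63.59.179.255) does not contain 63.58.179.115
  63.58.180.0/22 (63.58.180.0 - 63.58.183.255) does not contain 63.58.179.115
Longest matching prefix is /20 -> next hop 153.62.240.49.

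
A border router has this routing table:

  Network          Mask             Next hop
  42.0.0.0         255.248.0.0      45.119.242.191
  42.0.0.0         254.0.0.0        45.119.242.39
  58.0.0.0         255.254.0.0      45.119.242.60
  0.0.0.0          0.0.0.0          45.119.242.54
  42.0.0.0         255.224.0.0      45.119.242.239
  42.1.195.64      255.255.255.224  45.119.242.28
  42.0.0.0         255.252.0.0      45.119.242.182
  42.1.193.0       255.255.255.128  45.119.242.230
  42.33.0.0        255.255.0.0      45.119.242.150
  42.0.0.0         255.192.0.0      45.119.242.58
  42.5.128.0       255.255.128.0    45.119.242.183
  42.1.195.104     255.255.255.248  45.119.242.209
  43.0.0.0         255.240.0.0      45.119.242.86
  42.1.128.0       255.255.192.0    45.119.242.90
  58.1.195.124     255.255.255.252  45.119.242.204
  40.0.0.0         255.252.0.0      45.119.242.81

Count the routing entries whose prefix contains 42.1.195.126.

6

Prefixes containing 42.1.195.126:
  0.0.0.0/0 (default, matches everything)
  42.0.0.0/7 (42.0.0.0 - 43.255.255.255)
  42.0.0.0/10 (42.0.0.0 - 42.63.255.255)
  42.0.0.0/11 (42.0.0.0 - 42.31.255.255)
  42.0.0.0/13 (42.0.0.0 - 42.7.255.255)
  42.0.0.0/14 (42.0.0.0 - 42.3.255.255)
Total matching entries: 6.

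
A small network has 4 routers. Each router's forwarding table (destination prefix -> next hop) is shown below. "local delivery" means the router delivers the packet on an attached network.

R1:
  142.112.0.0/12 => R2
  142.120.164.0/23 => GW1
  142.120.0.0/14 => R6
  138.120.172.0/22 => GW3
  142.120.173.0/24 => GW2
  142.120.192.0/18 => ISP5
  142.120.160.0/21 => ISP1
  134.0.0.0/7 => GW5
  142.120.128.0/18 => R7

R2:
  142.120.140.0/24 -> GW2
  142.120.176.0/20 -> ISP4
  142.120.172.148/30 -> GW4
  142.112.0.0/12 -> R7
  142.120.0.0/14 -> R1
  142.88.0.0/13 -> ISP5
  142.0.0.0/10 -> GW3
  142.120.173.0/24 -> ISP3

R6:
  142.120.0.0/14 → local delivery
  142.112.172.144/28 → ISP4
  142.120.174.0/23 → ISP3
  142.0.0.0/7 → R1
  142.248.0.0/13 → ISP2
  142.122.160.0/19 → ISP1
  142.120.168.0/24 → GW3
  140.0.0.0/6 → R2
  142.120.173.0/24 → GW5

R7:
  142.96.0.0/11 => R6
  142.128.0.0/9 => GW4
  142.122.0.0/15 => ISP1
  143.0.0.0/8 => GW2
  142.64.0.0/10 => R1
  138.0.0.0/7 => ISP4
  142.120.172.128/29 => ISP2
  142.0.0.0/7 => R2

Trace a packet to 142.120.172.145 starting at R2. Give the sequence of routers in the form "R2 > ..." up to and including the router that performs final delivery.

At R2: longest match for 142.120.172.145 is 142.120.0.0/14 -> R1
At R1: longest match for 142.120.172.145 is 142.120.128.0/18 -> R7
At R7: longest match for 142.120.172.145 is 142.96.0.0/11 -> R6
At R6: longest match for 142.120.172.145 is 142.120.0.0/14 -> local delivery

R2 > R1 > R7 > R6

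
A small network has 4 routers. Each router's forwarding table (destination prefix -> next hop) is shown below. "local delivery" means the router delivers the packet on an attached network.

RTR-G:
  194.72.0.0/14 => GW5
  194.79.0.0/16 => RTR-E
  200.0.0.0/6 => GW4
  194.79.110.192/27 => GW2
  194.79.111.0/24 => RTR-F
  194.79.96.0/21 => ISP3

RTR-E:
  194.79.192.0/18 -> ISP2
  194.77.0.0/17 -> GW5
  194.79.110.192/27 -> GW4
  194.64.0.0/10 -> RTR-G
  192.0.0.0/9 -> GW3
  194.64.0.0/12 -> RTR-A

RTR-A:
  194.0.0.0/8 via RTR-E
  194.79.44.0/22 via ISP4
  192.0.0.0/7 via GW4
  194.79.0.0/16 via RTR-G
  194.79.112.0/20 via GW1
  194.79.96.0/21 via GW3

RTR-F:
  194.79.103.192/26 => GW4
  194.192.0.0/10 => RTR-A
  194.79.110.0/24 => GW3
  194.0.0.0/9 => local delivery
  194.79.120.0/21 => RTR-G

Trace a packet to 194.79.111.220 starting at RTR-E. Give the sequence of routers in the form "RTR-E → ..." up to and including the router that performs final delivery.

RTR-E → RTR-A → RTR-G → RTR-F

At RTR-E: longest match for 194.79.111.220 is 194.64.0.0/12 -> RTR-A
At RTR-A: longest match for 194.79.111.220 is 194.79.0.0/16 -> RTR-G
At RTR-G: longest match for 194.79.111.220 is 194.79.111.0/24 -> RTR-F
At RTR-F: longest match for 194.79.111.220 is 194.0.0.0/9 -> local delivery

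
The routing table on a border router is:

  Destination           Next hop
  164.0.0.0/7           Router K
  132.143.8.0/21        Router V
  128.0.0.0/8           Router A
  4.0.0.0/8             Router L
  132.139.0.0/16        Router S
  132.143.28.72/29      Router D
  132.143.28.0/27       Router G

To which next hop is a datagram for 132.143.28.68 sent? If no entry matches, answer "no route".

no route

No entry's prefix contains 132.143.28.68; there is no default route.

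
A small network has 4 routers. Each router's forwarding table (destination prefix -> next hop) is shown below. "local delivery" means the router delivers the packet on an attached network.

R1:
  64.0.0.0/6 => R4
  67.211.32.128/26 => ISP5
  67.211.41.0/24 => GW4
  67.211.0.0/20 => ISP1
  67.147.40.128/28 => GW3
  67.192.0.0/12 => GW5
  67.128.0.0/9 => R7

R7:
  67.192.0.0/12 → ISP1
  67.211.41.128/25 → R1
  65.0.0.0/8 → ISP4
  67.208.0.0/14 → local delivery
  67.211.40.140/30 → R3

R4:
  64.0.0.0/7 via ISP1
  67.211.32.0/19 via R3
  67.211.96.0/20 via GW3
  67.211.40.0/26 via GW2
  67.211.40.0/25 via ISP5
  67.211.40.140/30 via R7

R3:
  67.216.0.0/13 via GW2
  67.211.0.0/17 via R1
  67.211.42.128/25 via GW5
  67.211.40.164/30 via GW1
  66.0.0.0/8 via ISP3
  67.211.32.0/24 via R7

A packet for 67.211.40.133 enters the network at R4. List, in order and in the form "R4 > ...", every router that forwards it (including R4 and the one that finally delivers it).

R4 > R3 > R1 > R7

At R4: longest match for 67.211.40.133 is 67.211.32.0/19 -> R3
At R3: longest match for 67.211.40.133 is 67.211.0.0/17 -> R1
At R1: longest match for 67.211.40.133 is 67.128.0.0/9 -> R7
At R7: longest match for 67.211.40.133 is 67.208.0.0/14 -> local delivery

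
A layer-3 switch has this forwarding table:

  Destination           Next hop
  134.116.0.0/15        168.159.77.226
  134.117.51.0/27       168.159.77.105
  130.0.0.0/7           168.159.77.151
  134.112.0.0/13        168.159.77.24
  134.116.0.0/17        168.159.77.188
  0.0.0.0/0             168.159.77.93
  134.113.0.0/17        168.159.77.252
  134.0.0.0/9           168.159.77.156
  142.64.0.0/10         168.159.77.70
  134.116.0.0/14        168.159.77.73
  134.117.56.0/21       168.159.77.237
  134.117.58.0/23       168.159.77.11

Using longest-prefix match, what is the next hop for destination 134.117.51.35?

Routes whose prefix contains 134.117.51.35:
  0.0.0.0/0 (default, matches everything) -> 168.159.77.93
  134.0.0.0/9 (134.0.0.0 - 134.127.255.255) -> 168.159.77.156
  134.112.0.0/13 (134.112.0.0 - 134.119.255.255) -> 168.159.77.24
  134.116.0.0/14 (134.116.0.0 - 134.119.255.255) -> 168.159.77.73
  134.116.0.0/15 (134.116.0.0 - 134.117.255.255) -> 168.159.77.226
More-specific entries that do NOT match:
  134.117.51.0/27 (134.117.51.0 - 134.117.51.31) does not contain 134.117.51.35
  134.117.58.0/23 (134.117.58.0 - 134.117.59.255) does not contain 134.117.51.35
  134.117.56.0/21 (134.117.56.0 - 134.117.63.255) does not contain 134.117.51.35
  134.116.0.0/17 (134.116.0.0 - 134.116.127.255) does not contain 134.117.51.35
  134.113.0.0/17 (134.113.0.0 - 134.113.127.255) does not contain 134.117.51.35
Longest matching prefix is /15 -> next hop 168.159.77.226.

168.159.77.226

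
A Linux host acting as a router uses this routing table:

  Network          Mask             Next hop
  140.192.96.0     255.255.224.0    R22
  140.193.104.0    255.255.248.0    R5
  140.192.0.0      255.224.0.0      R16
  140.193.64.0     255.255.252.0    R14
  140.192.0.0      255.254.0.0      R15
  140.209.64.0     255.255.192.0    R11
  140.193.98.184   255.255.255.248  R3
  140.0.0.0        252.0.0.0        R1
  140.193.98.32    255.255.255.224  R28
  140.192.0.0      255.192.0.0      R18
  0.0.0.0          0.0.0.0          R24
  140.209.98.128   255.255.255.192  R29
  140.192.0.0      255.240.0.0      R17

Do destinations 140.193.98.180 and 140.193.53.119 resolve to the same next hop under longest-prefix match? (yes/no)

yes

140.193.98.180: longest match 140.192.0.0/15 -> R15
140.193.53.119: longest match 140.192.0.0/15 -> R15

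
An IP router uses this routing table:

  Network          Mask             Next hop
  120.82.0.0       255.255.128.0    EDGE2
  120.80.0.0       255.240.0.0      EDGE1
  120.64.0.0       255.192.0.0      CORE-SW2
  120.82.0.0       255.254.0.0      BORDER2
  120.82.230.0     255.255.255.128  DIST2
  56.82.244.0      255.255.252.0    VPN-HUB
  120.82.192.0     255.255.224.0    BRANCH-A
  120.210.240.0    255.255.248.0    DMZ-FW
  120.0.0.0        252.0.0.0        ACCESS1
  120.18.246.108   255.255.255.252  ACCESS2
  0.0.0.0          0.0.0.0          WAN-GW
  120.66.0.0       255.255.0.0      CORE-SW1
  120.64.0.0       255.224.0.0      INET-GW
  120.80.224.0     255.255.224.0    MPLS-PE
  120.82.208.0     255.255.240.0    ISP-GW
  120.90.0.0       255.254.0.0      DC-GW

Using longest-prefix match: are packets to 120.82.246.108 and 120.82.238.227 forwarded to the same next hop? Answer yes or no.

120.82.246.108: longest match 120.82.0.0/15 -> BORDER2
120.82.238.227: longest match 120.82.0.0/15 -> BORDER2

yes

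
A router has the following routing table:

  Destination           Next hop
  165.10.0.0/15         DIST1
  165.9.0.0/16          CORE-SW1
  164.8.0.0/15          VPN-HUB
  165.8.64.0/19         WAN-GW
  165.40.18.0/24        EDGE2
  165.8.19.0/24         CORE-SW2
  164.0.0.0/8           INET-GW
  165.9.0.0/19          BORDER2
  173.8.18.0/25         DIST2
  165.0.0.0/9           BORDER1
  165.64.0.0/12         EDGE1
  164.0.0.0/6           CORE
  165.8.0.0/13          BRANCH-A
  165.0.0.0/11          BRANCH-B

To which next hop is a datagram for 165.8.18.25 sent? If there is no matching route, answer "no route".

Routes whose prefix contains 165.8.18.25:
  164.0.0.0/6 (164.0.0.0 - 167.255.255.255) -> CORE
  165.0.0.0/9 (165.0.0.0 - 165.127.255.255) -> BORDER1
  165.0.0.0/11 (165.0.0.0 - 165.31.255.255) -> BRANCH-B
  165.8.0.0/13 (165.8.0.0 - 165.15.255.255) -> BRANCH-A
More-specific entries that do NOT match:
  173.8.18.0/25 (173.8.18.0 - 173.8.18.127) does not contain 165.8.18.25
  165.40.18.0/24 (165.40.18.0 - 165.40.18.255) does not contain 165.8.18.25
  165.8.19.0/24 (165.8.19.0 - 165.8.19.255) does not contain 165.8.18.25
  165.8.64.0/19 (165.8.64.0 - 165.8.95.255) does not contain 165.8.18.25
  165.9.0.0/19 (165.9.0.0 - 165.9.31.255) does not contain 165.8.18.25
  165.9.0.0/16 (165.9.0.0 - 165.9.255.255) does not contain 165.8.18.25
  165.10.0.0/15 (165.10.0.0 - 165.11.255.255) does not contain 165.8.18.25
  164.8.0.0/15 (164.8.0.0 - 164.9.255.255) does not contain 165.8.18.25
Longest matching prefix is /13 -> next hop BRANCH-A.

BRANCH-A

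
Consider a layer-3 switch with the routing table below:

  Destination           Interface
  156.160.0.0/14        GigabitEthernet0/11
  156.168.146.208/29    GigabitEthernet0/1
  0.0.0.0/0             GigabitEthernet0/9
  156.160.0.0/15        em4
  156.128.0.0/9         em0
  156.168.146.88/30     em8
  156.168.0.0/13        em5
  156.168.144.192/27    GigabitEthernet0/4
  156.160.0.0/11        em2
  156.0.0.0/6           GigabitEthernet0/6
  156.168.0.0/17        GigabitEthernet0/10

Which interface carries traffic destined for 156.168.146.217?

em5

Routes whose prefix contains 156.168.146.217:
  0.0.0.0/0 (default, matches everything) -> GigabitEthernet0/9
  156.0.0.0/6 (156.0.0.0 - 159.255.255.255) -> GigabitEthernet0/6
  156.128.0.0/9 (156.128.0.0 - 156.255.255.255) -> em0
  156.160.0.0/11 (156.160.0.0 - 156.191.255.255) -> em2
  156.168.0.0/13 (156.168.0.0 - 156.175.255.255) -> em5
More-specific entries that do NOT match:
  156.168.146.88/30 (156.168.146.88 - 156.168.146.91) does not contain 156.168.146.217
  156.168.146.208/29 (156.168.146.208 - 156.168.146.215) does not contain 156.168.146.217
  156.168.144.192/27 (156.168.144.192 - 156.168.144.223) does not contain 156.168.146.217
  156.168.0.0/17 (156.168.0.0 - 156.168.127.255) does not contain 156.168.146.217
  156.160.0.0/15 (156.160.0.0 - 156.161.255.255) does not contain 156.168.146.217
  156.160.0.0/14 (156.160.0.0 - 156.163.255.255) does not contain 156.168.146.217
Longest matching prefix is /13 -> interface em5.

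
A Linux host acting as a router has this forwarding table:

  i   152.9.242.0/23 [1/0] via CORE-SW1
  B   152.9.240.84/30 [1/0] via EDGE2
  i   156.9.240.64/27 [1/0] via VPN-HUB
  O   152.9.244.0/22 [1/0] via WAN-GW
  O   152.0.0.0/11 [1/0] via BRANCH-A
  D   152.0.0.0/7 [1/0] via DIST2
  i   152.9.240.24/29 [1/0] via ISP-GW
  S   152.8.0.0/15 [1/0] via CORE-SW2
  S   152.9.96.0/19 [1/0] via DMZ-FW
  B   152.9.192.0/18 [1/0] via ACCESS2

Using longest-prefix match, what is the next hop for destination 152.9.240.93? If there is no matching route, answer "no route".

Routes whose prefix contains 152.9.240.93:
  152.0.0.0/7 (152.0.0.0 - 153.255.255.255) -> DIST2
  152.0.0.0/11 (152.0.0.0 - 152.31.255.255) -> BRANCH-A
  152.8.0.0/15 (152.8.0.0 - 152.9.255.255) -> CORE-SW2
  152.9.192.0/18 (152.9.192.0 - 152.9.255.255) -> ACCESS2
More-specific entries that do NOT match:
  152.9.240.84/30 (152.9.240.84 - 152.9.240.87) does not contain 152.9.240.93
  152.9.240.24/29 (152.9.240.24 - 152.9.240.31) does not contain 152.9.240.93
  156.9.240.64/27 (156.9.240.64 - 156.9.240.95) does not contain 152.9.240.93
  152.9.242.0/23 (152.9.242.0 - 152.9.243.255) does not contain 152.9.240.93
  152.9.244.0/22 (152.9.244.0 - 152.9.247.255) does not contain 152.9.240.93
  152.9.96.0/19 (152.9.96.0 - 152.9.127.255) does not contain 152.9.240.93
Longest matching prefix is /18 -> next hop ACCESS2.

ACCESS2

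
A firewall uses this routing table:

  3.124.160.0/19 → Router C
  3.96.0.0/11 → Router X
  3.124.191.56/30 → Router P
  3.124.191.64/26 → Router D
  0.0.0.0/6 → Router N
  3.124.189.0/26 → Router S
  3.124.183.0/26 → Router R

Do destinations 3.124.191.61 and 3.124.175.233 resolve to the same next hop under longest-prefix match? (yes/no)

3.124.191.61: longest match 3.124.160.0/19 -> Router C
3.124.175.233: longest match 3.124.160.0/19 -> Router C

yes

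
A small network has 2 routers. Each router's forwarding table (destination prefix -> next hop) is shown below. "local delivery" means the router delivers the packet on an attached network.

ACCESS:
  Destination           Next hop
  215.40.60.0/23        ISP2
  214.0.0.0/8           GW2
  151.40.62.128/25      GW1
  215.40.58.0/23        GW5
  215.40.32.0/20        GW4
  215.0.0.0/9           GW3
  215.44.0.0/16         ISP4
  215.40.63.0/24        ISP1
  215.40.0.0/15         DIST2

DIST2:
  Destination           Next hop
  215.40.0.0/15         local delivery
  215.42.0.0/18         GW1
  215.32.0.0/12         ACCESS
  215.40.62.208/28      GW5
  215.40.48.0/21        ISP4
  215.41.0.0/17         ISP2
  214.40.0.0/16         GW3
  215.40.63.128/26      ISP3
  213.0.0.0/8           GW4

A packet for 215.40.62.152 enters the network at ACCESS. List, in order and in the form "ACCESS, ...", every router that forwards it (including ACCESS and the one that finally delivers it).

At ACCESS: longest match for 215.40.62.152 is 215.40.0.0/15 -> DIST2
At DIST2: longest match for 215.40.62.152 is 215.40.0.0/15 -> local delivery

ACCESS, DIST2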